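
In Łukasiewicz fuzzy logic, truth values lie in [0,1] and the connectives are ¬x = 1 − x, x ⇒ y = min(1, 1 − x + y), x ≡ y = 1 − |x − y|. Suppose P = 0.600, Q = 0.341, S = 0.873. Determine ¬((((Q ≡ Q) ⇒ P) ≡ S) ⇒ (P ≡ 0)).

Q ≡ Q = 1 − |0.341 − 0.341| = 1 − 0.000 = 1.000
(Q ≡ Q) ⇒ P = min(1, 1 − 1.000 + 0.600) = min(1, 0.600) = 0.600
((Q ≡ Q) ⇒ P) ≡ S = 1 − |0.600 − 0.873| = 1 − 0.273 = 0.727
P ≡ 0 = 1 − |0.600 − 0.000| = 1 − 0.600 = 0.400
(((Q ≡ Q) ⇒ P) ≡ S) ⇒ (P ≡ 0) = min(1, 1 − 0.727 + 0.400) = min(1, 0.673) = 0.673
¬((((Q ≡ Q) ⇒ P) ≡ S) ⇒ (P ≡ 0)) = 1 − 0.673 = 0.327

0.327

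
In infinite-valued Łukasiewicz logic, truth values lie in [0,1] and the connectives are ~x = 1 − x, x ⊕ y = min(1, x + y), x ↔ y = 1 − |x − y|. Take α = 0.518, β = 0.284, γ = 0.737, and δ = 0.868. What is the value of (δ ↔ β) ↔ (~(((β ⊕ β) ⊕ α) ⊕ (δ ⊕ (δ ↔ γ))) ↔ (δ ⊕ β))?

δ ↔ β = 1 − |0.868 − 0.284| = 1 − 0.584 = 0.416
β ⊕ β = min(1, 0.284 + 0.284) = min(1, 0.568) = 0.568
(β ⊕ β) ⊕ α = min(1, 0.568 + 0.518) = min(1, 1.086) = 1.000
δ ↔ γ = 1 − |0.868 − 0.737| = 1 − 0.131 = 0.869
δ ⊕ (δ ↔ γ) = min(1, 0.868 + 0.869) = min(1, 1.737) = 1.000
((β ⊕ β) ⊕ α) ⊕ (δ ⊕ (δ ↔ γ)) = min(1, 1.000 + 1.000) = min(1, 2.000) = 1.000
~(((β ⊕ β) ⊕ α) ⊕ (δ ⊕ (δ ↔ γ))) = 1 − 1.000 = 0.000
δ ⊕ β = min(1, 0.868 + 0.284) = min(1, 1.152) = 1.000
~(((β ⊕ β) ⊕ α) ⊕ (δ ⊕ (δ ↔ γ))) ↔ (δ ⊕ β) = 1 − |0.000 − 1.000| = 1 − 1.000 = 0.000
(δ ↔ β) ↔ (~(((β ⊕ β) ⊕ α) ⊕ (δ ⊕ (δ ↔ γ))) ↔ (δ ⊕ β)) = 1 − |0.416 − 0.000| = 1 − 0.416 = 0.584

0.584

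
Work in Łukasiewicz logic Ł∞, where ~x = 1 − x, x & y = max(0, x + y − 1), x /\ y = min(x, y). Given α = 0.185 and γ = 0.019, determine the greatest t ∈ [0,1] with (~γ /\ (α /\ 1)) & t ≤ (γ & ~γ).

0.815

~γ = 1 − 0.019 = 0.981
α /\ 1 = min(0.185, 1.000) = 0.185
~γ /\ (α /\ 1) = min(0.981, 0.185) = 0.185
So the left factor is ~γ /\ (α /\ 1) = 0.185.
γ & ~γ = max(0, 0.019 + 0.981 − 1) = max(0, 0.000) = 0.000
So the right-hand bound is γ & ~γ = 0.000.
The residuum of the Łukasiewicz t-norm gives the supremum: min(1, 1 − 0.185 + 0.000).
1 − 0.185 + 0.000 = 0.815, so t = min(1, 0.815) = 0.815.
Check: 0.185 & 0.815 = max(0, 0.000) = 0.000 ≤ 0.000.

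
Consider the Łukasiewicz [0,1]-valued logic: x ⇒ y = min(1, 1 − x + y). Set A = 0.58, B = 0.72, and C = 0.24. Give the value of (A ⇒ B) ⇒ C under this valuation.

A ⇒ B = min(1, 1 − 0.58 + 0.72) = min(1, 1.14) = 1.00
(A ⇒ B) ⇒ C = min(1, 1 − 1.00 + 0.24) = min(1, 0.24) = 0.24

0.24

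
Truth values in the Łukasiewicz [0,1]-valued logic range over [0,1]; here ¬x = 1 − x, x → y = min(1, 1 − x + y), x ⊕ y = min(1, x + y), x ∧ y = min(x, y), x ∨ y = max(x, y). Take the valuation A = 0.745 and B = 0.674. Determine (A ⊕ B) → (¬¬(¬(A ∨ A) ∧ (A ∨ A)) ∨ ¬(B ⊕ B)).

A ⊕ B = min(1, 0.745 + 0.674) = min(1, 1.419) = 1.000
A ∨ A = max(0.745, 0.745) = 0.745
¬(A ∨ A) = 1 − 0.745 = 0.255
¬(A ∨ A) ∧ (A ∨ A) = min(0.255, 0.745) = 0.255
¬(¬(A ∨ A) ∧ (A ∨ A)) = 1 − 0.255 = 0.745
¬¬(¬(A ∨ A) ∧ (A ∨ A)) = 1 − 0.745 = 0.255
B ⊕ B = min(1, 0.674 + 0.674) = min(1, 1.348) = 1.000
¬(B ⊕ B) = 1 − 1.000 = 0.000
¬¬(¬(A ∨ A) ∧ (A ∨ A)) ∨ ¬(B ⊕ B) = max(0.255, 0.000) = 0.255
(A ⊕ B) → (¬¬(¬(A ∨ A) ∧ (A ∨ A)) ∨ ¬(B ⊕ B)) = min(1, 1 − 1.000 + 0.255) = min(1, 0.255) = 0.255

0.255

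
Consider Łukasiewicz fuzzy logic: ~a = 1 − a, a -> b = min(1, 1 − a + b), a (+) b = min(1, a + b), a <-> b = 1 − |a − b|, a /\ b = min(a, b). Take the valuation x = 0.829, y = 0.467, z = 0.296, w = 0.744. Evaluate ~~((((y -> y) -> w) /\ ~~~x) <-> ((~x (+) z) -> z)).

y -> y = min(1, 1 − 0.467 + 0.467) = min(1, 1.000) = 1.000
(y -> y) -> w = min(1, 1 − 1.000 + 0.744) = min(1, 0.744) = 0.744
~x = 1 − 0.829 = 0.171
~~x = 1 − 0.171 = 0.829
~~~x = 1 − 0.829 = 0.171
((y -> y) -> w) /\ ~~~x = min(0.744, 0.171) = 0.171
~x (+) z = min(1, 0.171 + 0.296) = min(1, 0.467) = 0.467
(~x (+) z) -> z = min(1, 1 − 0.467 + 0.296) = min(1, 0.829) = 0.829
(((y -> y) -> w) /\ ~~~x) <-> ((~x (+) z) -> z) = 1 − |0.171 − 0.829| = 1 − 0.658 = 0.342
~((((y -> y) -> w) /\ ~~~x) <-> ((~x (+) z) -> z)) = 1 − 0.342 = 0.658
~~((((y -> y) -> w) /\ ~~~x) <-> ((~x (+) z) -> z)) = 1 − 0.658 = 0.342

0.342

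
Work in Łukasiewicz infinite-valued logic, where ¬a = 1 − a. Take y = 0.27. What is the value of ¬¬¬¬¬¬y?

0.27

¬y = 1 − 0.27 = 0.73
¬¬y = 1 − 0.73 = 0.27
¬¬¬y = 1 − 0.27 = 0.73
¬¬¬¬y = 1 − 0.73 = 0.27
¬¬¬¬¬y = 1 − 0.27 = 0.73
¬¬¬¬¬¬y = 1 − 0.73 = 0.27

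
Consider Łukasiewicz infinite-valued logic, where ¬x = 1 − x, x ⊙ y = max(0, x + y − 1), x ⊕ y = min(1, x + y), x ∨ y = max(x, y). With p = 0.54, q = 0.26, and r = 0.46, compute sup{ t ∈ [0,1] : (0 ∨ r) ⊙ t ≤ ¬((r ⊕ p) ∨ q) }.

0.54

0 ∨ r = max(0.00, 0.46) = 0.46
So the left factor is 0 ∨ r = 0.46.
r ⊕ p = min(1, 0.46 + 0.54) = min(1, 1.00) = 1.00
(r ⊕ p) ∨ q = max(1.00, 0.26) = 1.00
¬((r ⊕ p) ∨ q) = 1 − 1.00 = 0.00
So the right-hand bound is ¬((r ⊕ p) ∨ q) = 0.00.
The residuum of the Łukasiewicz t-norm gives the supremum: min(1, 1 − 0.46 + 0.00).
1 − 0.46 + 0.00 = 0.54, so t = min(1, 0.54) = 0.54.
Check: 0.46 ⊙ 0.54 = max(0, 0.00) = 0.00 ≤ 0.00.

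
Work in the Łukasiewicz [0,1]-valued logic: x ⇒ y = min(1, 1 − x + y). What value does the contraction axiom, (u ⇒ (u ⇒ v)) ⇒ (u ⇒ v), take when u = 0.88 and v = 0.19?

u ⇒ v = min(1, 1 − 0.88 + 0.19) = min(1, 0.31) = 0.31
u ⇒ (u ⇒ v) = min(1, 1 − 0.88 + 0.31) = min(1, 0.43) = 0.43
(u ⇒ (u ⇒ v)) ⇒ (u ⇒ v) = min(1, 1 − 0.43 + 0.31) = min(1, 0.88) = 0.88
(The value 0.88 < 1 shows this instance is not satisfied; fails in Ł∞ (the t-norm is not idempotent).)

0.88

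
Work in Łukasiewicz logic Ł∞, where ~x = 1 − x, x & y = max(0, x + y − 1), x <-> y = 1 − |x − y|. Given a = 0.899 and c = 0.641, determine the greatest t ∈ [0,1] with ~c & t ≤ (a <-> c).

~c = 1 − 0.641 = 0.359
So the left factor is ~c = 0.359.
a <-> c = 1 − |0.899 − 0.641| = 1 − 0.258 = 0.742
So the right-hand bound is a <-> c = 0.742.
The residuum of the Łukasiewicz t-norm gives the supremum: min(1, 1 − 0.359 + 0.742).
1 − 0.359 + 0.742 = 1.383, so t = min(1, 1.383) = 1.000.
Check: 0.359 & 1.000 = max(0, 0.359) = 0.359 ≤ 0.742.

1.000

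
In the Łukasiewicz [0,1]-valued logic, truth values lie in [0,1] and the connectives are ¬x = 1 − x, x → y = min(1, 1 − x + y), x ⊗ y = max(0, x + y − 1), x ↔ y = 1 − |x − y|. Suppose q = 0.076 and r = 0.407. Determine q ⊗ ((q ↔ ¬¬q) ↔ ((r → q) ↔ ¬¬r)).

¬q = 1 − 0.076 = 0.924
¬¬q = 1 − 0.924 = 0.076
q ↔ ¬¬q = 1 − |0.076 − 0.076| = 1 − 0.000 = 1.000
r → q = min(1, 1 − 0.407 + 0.076) = min(1, 0.669) = 0.669
¬r = 1 − 0.407 = 0.593
¬¬r = 1 − 0.593 = 0.407
(r → q) ↔ ¬¬r = 1 − |0.669 − 0.407| = 1 − 0.262 = 0.738
(q ↔ ¬¬q) ↔ ((r → q) ↔ ¬¬r) = 1 − |1.000 − 0.738| = 1 − 0.262 = 0.738
q ⊗ ((q ↔ ¬¬q) ↔ ((r → q) ↔ ¬¬r)) = max(0, 0.076 + 0.738 − 1) = max(0, -0.186) = 0.000

0.000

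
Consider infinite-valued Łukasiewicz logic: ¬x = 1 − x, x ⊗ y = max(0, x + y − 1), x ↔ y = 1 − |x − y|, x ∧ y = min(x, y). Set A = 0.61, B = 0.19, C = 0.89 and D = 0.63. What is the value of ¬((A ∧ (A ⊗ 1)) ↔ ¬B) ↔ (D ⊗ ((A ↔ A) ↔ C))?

A ⊗ 1 = max(0, 0.61 + 1.00 − 1) = max(0, 0.61) = 0.61
A ∧ (A ⊗ 1) = min(0.61, 0.61) = 0.61
¬B = 1 − 0.19 = 0.81
(A ∧ (A ⊗ 1)) ↔ ¬B = 1 − |0.61 − 0.81| = 1 − 0.20 = 0.80
¬((A ∧ (A ⊗ 1)) ↔ ¬B) = 1 − 0.80 = 0.20
A ↔ A = 1 − |0.61 − 0.61| = 1 − 0.00 = 1.00
(A ↔ A) ↔ C = 1 − |1.00 − 0.89| = 1 − 0.11 = 0.89
D ⊗ ((A ↔ A) ↔ C) = max(0, 0.63 + 0.89 − 1) = max(0, 0.52) = 0.52
¬((A ∧ (A ⊗ 1)) ↔ ¬B) ↔ (D ⊗ ((A ↔ A) ↔ C)) = 1 − |0.20 − 0.52| = 1 − 0.32 = 0.68

0.68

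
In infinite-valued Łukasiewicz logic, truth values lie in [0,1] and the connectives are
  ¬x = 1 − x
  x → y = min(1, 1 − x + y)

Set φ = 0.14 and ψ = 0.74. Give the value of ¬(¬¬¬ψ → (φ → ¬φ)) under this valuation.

¬ψ = 1 − 0.74 = 0.26
¬¬ψ = 1 − 0.26 = 0.74
¬¬¬ψ = 1 − 0.74 = 0.26
¬φ = 1 − 0.14 = 0.86
φ → ¬φ = min(1, 1 − 0.14 + 0.86) = min(1, 1.72) = 1.00
¬¬¬ψ → (φ → ¬φ) = min(1, 1 − 0.26 + 1.00) = min(1, 1.74) = 1.00
¬(¬¬¬ψ → (φ → ¬φ)) = 1 − 1.00 = 0.00

0.00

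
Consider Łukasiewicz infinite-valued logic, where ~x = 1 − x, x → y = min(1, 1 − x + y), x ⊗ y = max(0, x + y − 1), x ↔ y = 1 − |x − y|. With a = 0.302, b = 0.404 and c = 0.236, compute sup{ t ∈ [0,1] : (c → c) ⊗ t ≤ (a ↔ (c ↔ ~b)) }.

c → c = min(1, 1 − 0.236 + 0.236) = min(1, 1.000) = 1.000
So the left factor is c → c = 1.000.
~b = 1 − 0.404 = 0.596
c ↔ ~b = 1 − |0.236 − 0.596| = 1 − 0.360 = 0.640
a ↔ (c ↔ ~b) = 1 − |0.302 − 0.640| = 1 − 0.338 = 0.662
So the right-hand bound is a ↔ (c ↔ ~b) = 0.662.
The residuum of the Łukasiewicz t-norm gives the supremum: min(1, 1 − 1.000 + 0.662).
1 − 1.000 + 0.662 = 0.662, so t = min(1, 0.662) = 0.662.
Check: 1.000 ⊗ 0.662 = max(0, 0.662) = 0.662 ≤ 0.662.

0.662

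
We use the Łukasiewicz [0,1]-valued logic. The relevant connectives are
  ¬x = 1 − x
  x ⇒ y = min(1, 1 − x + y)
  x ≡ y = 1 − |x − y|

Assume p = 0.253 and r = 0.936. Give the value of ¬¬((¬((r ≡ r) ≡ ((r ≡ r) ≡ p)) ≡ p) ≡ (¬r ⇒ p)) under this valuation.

r ≡ r = 1 − |0.936 − 0.936| = 1 − 0.000 = 1.000
(r ≡ r) ≡ p = 1 − |1.000 − 0.253| = 1 − 0.747 = 0.253
(r ≡ r) ≡ ((r ≡ r) ≡ p) = 1 − |1.000 − 0.253| = 1 − 0.747 = 0.253
¬((r ≡ r) ≡ ((r ≡ r) ≡ p)) = 1 − 0.253 = 0.747
¬((r ≡ r) ≡ ((r ≡ r) ≡ p)) ≡ p = 1 − |0.747 − 0.253| = 1 − 0.494 = 0.506
¬r = 1 − 0.936 = 0.064
¬r ⇒ p = min(1, 1 − 0.064 + 0.253) = min(1, 1.189) = 1.000
(¬((r ≡ r) ≡ ((r ≡ r) ≡ p)) ≡ p) ≡ (¬r ⇒ p) = 1 − |0.506 − 1.000| = 1 − 0.494 = 0.506
¬((¬((r ≡ r) ≡ ((r ≡ r) ≡ p)) ≡ p) ≡ (¬r ⇒ p)) = 1 − 0.506 = 0.494
¬¬((¬((r ≡ r) ≡ ((r ≡ r) ≡ p)) ≡ p) ≡ (¬r ⇒ p)) = 1 − 0.494 = 0.506

0.506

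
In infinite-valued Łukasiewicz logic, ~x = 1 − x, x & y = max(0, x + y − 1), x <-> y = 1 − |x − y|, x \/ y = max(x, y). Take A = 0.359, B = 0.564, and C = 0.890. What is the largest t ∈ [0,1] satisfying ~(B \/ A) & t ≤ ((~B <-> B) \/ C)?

1.000

B \/ A = max(0.564, 0.359) = 0.564
~(B \/ A) = 1 − 0.564 = 0.436
So the left factor is ~(B \/ A) = 0.436.
~B = 1 − 0.564 = 0.436
~B <-> B = 1 − |0.436 − 0.564| = 1 − 0.128 = 0.872
(~B <-> B) \/ C = max(0.872, 0.890) = 0.890
So the right-hand bound is (~B <-> B) \/ C = 0.890.
The residuum of the Łukasiewicz t-norm gives the supremum: min(1, 1 − 0.436 + 0.890).
1 − 0.436 + 0.890 = 1.454, so t = min(1, 1.454) = 1.000.
Check: 0.436 & 1.000 = max(0, 0.436) = 0.436 ≤ 0.890.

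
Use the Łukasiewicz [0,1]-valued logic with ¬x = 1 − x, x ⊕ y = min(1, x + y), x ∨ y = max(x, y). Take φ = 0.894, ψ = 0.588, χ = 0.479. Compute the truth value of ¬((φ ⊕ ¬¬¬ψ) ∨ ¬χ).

0.000

¬ψ = 1 − 0.588 = 0.412
¬¬ψ = 1 − 0.412 = 0.588
¬¬¬ψ = 1 − 0.588 = 0.412
φ ⊕ ¬¬¬ψ = min(1, 0.894 + 0.412) = min(1, 1.306) = 1.000
¬χ = 1 − 0.479 = 0.521
(φ ⊕ ¬¬¬ψ) ∨ ¬χ = max(1.000, 0.521) = 1.000
¬((φ ⊕ ¬¬¬ψ) ∨ ¬χ) = 1 − 1.000 = 0.000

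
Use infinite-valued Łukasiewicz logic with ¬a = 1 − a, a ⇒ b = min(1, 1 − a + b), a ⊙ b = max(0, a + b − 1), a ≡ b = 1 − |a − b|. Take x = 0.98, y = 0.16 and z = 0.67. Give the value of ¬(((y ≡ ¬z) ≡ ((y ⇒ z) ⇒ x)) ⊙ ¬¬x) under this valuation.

0.17

¬z = 1 − 0.67 = 0.33
y ≡ ¬z = 1 − |0.16 − 0.33| = 1 − 0.17 = 0.83
y ⇒ z = min(1, 1 − 0.16 + 0.67) = min(1, 1.51) = 1.00
(y ⇒ z) ⇒ x = min(1, 1 − 1.00 + 0.98) = min(1, 0.98) = 0.98
(y ≡ ¬z) ≡ ((y ⇒ z) ⇒ x) = 1 − |0.83 − 0.98| = 1 − 0.15 = 0.85
¬x = 1 − 0.98 = 0.02
¬¬x = 1 − 0.02 = 0.98
((y ≡ ¬z) ≡ ((y ⇒ z) ⇒ x)) ⊙ ¬¬x = max(0, 0.85 + 0.98 − 1) = max(0, 0.83) = 0.83
¬(((y ≡ ¬z) ≡ ((y ⇒ z) ⇒ x)) ⊙ ¬¬x) = 1 − 0.83 = 0.17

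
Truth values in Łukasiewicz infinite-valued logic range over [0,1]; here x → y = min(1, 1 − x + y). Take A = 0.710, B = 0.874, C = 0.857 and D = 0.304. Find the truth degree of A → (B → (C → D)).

0.863

C → D = min(1, 1 − 0.857 + 0.304) = min(1, 0.447) = 0.447
B → (C → D) = min(1, 1 − 0.874 + 0.447) = min(1, 0.573) = 0.573
A → (B → (C → D)) = min(1, 1 − 0.710 + 0.573) = min(1, 0.863) = 0.863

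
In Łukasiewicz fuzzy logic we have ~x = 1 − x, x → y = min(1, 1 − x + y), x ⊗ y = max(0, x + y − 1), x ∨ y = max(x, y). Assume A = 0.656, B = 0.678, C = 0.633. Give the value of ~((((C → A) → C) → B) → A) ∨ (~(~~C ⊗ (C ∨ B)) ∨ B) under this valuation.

0.689

C → A = min(1, 1 − 0.633 + 0.656) = min(1, 1.023) = 1.000
(C → A) → C = min(1, 1 − 1.000 + 0.633) = min(1, 0.633) = 0.633
((C → A) → C) → B = min(1, 1 − 0.633 + 0.678) = min(1, 1.045) = 1.000
(((C → A) → C) → B) → A = min(1, 1 − 1.000 + 0.656) = min(1, 0.656) = 0.656
~((((C → A) → C) → B) → A) = 1 − 0.656 = 0.344
~C = 1 − 0.633 = 0.367
~~C = 1 − 0.367 = 0.633
C ∨ B = max(0.633, 0.678) = 0.678
~~C ⊗ (C ∨ B) = max(0, 0.633 + 0.678 − 1) = max(0, 0.311) = 0.311
~(~~C ⊗ (C ∨ B)) = 1 − 0.311 = 0.689
~(~~C ⊗ (C ∨ B)) ∨ B = max(0.689, 0.678) = 0.689
~((((C → A) → C) → B) → A) ∨ (~(~~C ⊗ (C ∨ B)) ∨ B) = max(0.344, 0.689) = 0.689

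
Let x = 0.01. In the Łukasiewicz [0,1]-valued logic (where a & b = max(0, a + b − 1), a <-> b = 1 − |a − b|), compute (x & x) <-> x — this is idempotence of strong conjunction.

x & x = max(0, 0.01 + 0.01 − 1) = max(0, -0.98) = 0.00
(x & x) <-> x = 1 − |0.00 − 0.01| = 1 − 0.01 = 0.99
(The value 0.99 < 1 shows this instance is not satisfied; fails in Ł∞ since a ⊗ a = max(0, 2a−1) ≠ a in general.)

0.99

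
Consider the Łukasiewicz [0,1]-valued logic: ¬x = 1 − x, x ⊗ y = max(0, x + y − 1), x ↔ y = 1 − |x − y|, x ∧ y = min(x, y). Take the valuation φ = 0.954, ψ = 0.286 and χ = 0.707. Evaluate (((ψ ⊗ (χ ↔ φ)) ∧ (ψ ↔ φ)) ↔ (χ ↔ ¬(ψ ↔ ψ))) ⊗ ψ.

0.032

χ ↔ φ = 1 − |0.707 − 0.954| = 1 − 0.247 = 0.753
ψ ⊗ (χ ↔ φ) = max(0, 0.286 + 0.753 − 1) = max(0, 0.039) = 0.039
ψ ↔ φ = 1 − |0.286 − 0.954| = 1 − 0.668 = 0.332
(ψ ⊗ (χ ↔ φ)) ∧ (ψ ↔ φ) = min(0.039, 0.332) = 0.039
ψ ↔ ψ = 1 − |0.286 − 0.286| = 1 − 0.000 = 1.000
¬(ψ ↔ ψ) = 1 − 1.000 = 0.000
χ ↔ ¬(ψ ↔ ψ) = 1 − |0.707 − 0.000| = 1 − 0.707 = 0.293
((ψ ⊗ (χ ↔ φ)) ∧ (ψ ↔ φ)) ↔ (χ ↔ ¬(ψ ↔ ψ)) = 1 − |0.039 − 0.293| = 1 − 0.254 = 0.746
(((ψ ⊗ (χ ↔ φ)) ∧ (ψ ↔ φ)) ↔ (χ ↔ ¬(ψ ↔ ψ))) ⊗ ψ = max(0, 0.746 + 0.286 − 1) = max(0, 0.032) = 0.032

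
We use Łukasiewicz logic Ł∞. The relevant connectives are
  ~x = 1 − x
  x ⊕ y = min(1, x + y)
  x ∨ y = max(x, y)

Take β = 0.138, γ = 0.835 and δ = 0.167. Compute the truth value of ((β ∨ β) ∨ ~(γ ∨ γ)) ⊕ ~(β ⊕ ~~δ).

0.860

β ∨ β = max(0.138, 0.138) = 0.138
γ ∨ γ = max(0.835, 0.835) = 0.835
~(γ ∨ γ) = 1 − 0.835 = 0.165
(β ∨ β) ∨ ~(γ ∨ γ) = max(0.138, 0.165) = 0.165
~δ = 1 − 0.167 = 0.833
~~δ = 1 − 0.833 = 0.167
β ⊕ ~~δ = min(1, 0.138 + 0.167) = min(1, 0.305) = 0.305
~(β ⊕ ~~δ) = 1 − 0.305 = 0.695
((β ∨ β) ∨ ~(γ ∨ γ)) ⊕ ~(β ⊕ ~~δ) = min(1, 0.165 + 0.695) = min(1, 0.860) = 0.860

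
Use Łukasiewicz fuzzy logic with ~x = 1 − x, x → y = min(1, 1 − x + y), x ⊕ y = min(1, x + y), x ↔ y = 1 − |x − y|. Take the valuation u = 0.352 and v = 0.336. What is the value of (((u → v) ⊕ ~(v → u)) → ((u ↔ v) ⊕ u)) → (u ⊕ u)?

0.704

u → v = min(1, 1 − 0.352 + 0.336) = min(1, 0.984) = 0.984
v → u = min(1, 1 − 0.336 + 0.352) = min(1, 1.016) = 1.000
~(v → u) = 1 − 1.000 = 0.000
(u → v) ⊕ ~(v → u) = min(1, 0.984 + 0.000) = min(1, 0.984) = 0.984
u ↔ v = 1 − |0.352 − 0.336| = 1 − 0.016 = 0.984
(u ↔ v) ⊕ u = min(1, 0.984 + 0.352) = min(1, 1.336) = 1.000
((u → v) ⊕ ~(v → u)) → ((u ↔ v) ⊕ u) = min(1, 1 − 0.984 + 1.000) = min(1, 1.016) = 1.000
u ⊕ u = min(1, 0.352 + 0.352) = min(1, 0.704) = 0.704
(((u → v) ⊕ ~(v → u)) → ((u ↔ v) ⊕ u)) → (u ⊕ u) = min(1, 1 − 1.000 + 0.704) = min(1, 0.704) = 0.704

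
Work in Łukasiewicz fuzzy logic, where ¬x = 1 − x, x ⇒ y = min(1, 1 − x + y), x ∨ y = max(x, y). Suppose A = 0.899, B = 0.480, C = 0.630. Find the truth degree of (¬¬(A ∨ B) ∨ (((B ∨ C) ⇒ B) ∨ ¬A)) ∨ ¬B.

0.899

A ∨ B = max(0.899, 0.480) = 0.899
¬(A ∨ B) = 1 − 0.899 = 0.101
¬¬(A ∨ B) = 1 − 0.101 = 0.899
B ∨ C = max(0.480, 0.630) = 0.630
(B ∨ C) ⇒ B = min(1, 1 − 0.630 + 0.480) = min(1, 0.850) = 0.850
¬A = 1 − 0.899 = 0.101
((B ∨ C) ⇒ B) ∨ ¬A = max(0.850, 0.101) = 0.850
¬¬(A ∨ B) ∨ (((B ∨ C) ⇒ B) ∨ ¬A) = max(0.899, 0.850) = 0.899
¬B = 1 − 0.480 = 0.520
(¬¬(A ∨ B) ∨ (((B ∨ C) ⇒ B) ∨ ¬A)) ∨ ¬B = max(0.899, 0.520) = 0.899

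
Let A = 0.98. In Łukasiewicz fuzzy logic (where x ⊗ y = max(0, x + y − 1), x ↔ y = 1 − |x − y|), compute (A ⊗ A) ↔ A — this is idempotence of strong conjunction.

0.98

A ⊗ A = max(0, 0.98 + 0.98 − 1) = max(0, 0.96) = 0.96
(A ⊗ A) ↔ A = 1 − |0.96 − 0.98| = 1 − 0.02 = 0.98
(The value 0.98 < 1 shows this instance is not satisfied; fails in Ł∞ since a ⊗ a = max(0, 2a−1) ≠ a in general.)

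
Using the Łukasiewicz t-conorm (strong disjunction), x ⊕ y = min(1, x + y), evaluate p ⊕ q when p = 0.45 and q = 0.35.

p ⊕ q = min(1, 0.45 + 0.35) = min(1, 0.80) = 0.80
For comparison, the Gödel t-conorm max(x, y) would give 0.45.

0.80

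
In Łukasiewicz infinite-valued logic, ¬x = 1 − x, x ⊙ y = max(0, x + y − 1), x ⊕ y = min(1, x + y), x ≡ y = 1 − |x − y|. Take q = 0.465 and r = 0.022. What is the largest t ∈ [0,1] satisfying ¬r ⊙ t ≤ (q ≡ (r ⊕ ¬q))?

¬r = 1 − 0.022 = 0.978
So the left factor is ¬r = 0.978.
¬q = 1 − 0.465 = 0.535
r ⊕ ¬q = min(1, 0.022 + 0.535) = min(1, 0.557) = 0.557
q ≡ (r ⊕ ¬q) = 1 − |0.465 − 0.557| = 1 − 0.092 = 0.908
So the right-hand bound is q ≡ (r ⊕ ¬q) = 0.908.
The residuum of the Łukasiewicz t-norm gives the supremum: min(1, 1 − 0.978 + 0.908).
1 − 0.978 + 0.908 = 0.930, so t = min(1, 0.930) = 0.930.
Check: 0.978 ⊙ 0.930 = max(0, 0.908) = 0.908 ≤ 0.908.

0.930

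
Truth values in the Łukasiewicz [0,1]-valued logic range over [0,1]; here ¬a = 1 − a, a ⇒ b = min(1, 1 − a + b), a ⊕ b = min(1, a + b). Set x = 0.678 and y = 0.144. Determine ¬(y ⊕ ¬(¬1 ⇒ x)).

0.856

¬1 = 1 − 1.000 = 0.000
¬1 ⇒ x = min(1, 1 − 0.000 + 0.678) = min(1, 1.678) = 1.000
¬(¬1 ⇒ x) = 1 − 1.000 = 0.000
y ⊕ ¬(¬1 ⇒ x) = min(1, 0.144 + 0.000) = min(1, 0.144) = 0.144
¬(y ⊕ ¬(¬1 ⇒ x)) = 1 − 0.144 = 0.856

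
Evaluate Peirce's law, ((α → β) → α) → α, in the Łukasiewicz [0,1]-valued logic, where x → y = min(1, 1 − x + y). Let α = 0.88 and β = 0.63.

α → β = min(1, 1 − 0.88 + 0.63) = min(1, 0.75) = 0.75
(α → β) → α = min(1, 1 − 0.75 + 0.88) = min(1, 1.13) = 1.00
((α → β) → α) → α = min(1, 1 − 1.00 + 0.88) = min(1, 0.88) = 0.88
(The value 0.88 < 1 shows this instance is not satisfied; not a Ł∞-tautology in general.)

0.88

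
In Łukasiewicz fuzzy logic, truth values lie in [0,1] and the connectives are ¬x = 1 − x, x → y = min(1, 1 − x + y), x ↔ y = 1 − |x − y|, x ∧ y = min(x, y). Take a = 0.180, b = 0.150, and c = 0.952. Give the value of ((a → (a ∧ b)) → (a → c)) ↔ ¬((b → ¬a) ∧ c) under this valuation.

a ∧ b = min(0.180, 0.150) = 0.150
a → (a ∧ b) = min(1, 1 − 0.180 + 0.150) = min(1, 0.970) = 0.970
a → c = min(1, 1 − 0.180 + 0.952) = min(1, 1.772) = 1.000
(a → (a ∧ b)) → (a → c) = min(1, 1 − 0.970 + 1.000) = min(1, 1.030) = 1.000
¬a = 1 − 0.180 = 0.820
b → ¬a = min(1, 1 − 0.150 + 0.820) = min(1, 1.670) = 1.000
(b → ¬a) ∧ c = min(1.000, 0.952) = 0.952
¬((b → ¬a) ∧ c) = 1 − 0.952 = 0.048
((a → (a ∧ b)) → (a → c)) ↔ ¬((b → ¬a) ∧ c) = 1 − |1.000 − 0.048| = 1 − 0.952 = 0.048

0.048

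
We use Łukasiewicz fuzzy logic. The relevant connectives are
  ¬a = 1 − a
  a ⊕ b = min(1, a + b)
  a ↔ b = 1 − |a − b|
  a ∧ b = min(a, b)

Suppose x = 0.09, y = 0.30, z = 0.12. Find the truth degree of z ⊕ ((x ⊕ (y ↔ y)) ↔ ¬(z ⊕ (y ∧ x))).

0.91

y ↔ y = 1 − |0.30 − 0.30| = 1 − 0.00 = 1.00
x ⊕ (y ↔ y) = min(1, 0.09 + 1.00) = min(1, 1.09) = 1.00
y ∧ x = min(0.30, 0.09) = 0.09
z ⊕ (y ∧ x) = min(1, 0.12 + 0.09) = min(1, 0.21) = 0.21
¬(z ⊕ (y ∧ x)) = 1 − 0.21 = 0.79
(x ⊕ (y ↔ y)) ↔ ¬(z ⊕ (y ∧ x)) = 1 − |1.00 − 0.79| = 1 − 0.21 = 0.79
z ⊕ ((x ⊕ (y ↔ y)) ↔ ¬(z ⊕ (y ∧ x))) = min(1, 0.12 + 0.79) = min(1, 0.91) = 0.91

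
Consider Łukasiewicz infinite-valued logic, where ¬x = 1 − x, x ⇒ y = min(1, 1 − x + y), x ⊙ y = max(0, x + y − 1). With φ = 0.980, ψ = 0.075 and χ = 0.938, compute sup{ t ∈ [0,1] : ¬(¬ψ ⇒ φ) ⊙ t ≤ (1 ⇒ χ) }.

1.000

¬ψ = 1 − 0.075 = 0.925
¬ψ ⇒ φ = min(1, 1 − 0.925 + 0.980) = min(1, 1.055) = 1.000
¬(¬ψ ⇒ φ) = 1 − 1.000 = 0.000
So the left factor is ¬(¬ψ ⇒ φ) = 0.000.
1 ⇒ χ = min(1, 1 − 1.000 + 0.938) = min(1, 0.938) = 0.938
So the right-hand bound is 1 ⇒ χ = 0.938.
The residuum of the Łukasiewicz t-norm gives the supremum: min(1, 1 − 0.000 + 0.938).
1 − 0.000 + 0.938 = 1.938, so t = min(1, 1.938) = 1.000.
Check: 0.000 ⊙ 1.000 = max(0, 0.000) = 0.000 ≤ 0.938.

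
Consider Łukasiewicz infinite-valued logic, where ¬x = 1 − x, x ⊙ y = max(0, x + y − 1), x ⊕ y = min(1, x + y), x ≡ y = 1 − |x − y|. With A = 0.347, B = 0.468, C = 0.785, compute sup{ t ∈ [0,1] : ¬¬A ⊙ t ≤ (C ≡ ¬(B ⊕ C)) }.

0.868

¬A = 1 − 0.347 = 0.653
¬¬A = 1 − 0.653 = 0.347
So the left factor is ¬¬A = 0.347.
B ⊕ C = min(1, 0.468 + 0.785) = min(1, 1.253) = 1.000
¬(B ⊕ C) = 1 − 1.000 = 0.000
C ≡ ¬(B ⊕ C) = 1 − |0.785 − 0.000| = 1 − 0.785 = 0.215
So the right-hand bound is C ≡ ¬(B ⊕ C) = 0.215.
The residuum of the Łukasiewicz t-norm gives the supremum: min(1, 1 − 0.347 + 0.215).
1 − 0.347 + 0.215 = 0.868, so t = min(1, 0.868) = 0.868.
Check: 0.347 ⊙ 0.868 = max(0, 0.215) = 0.215 ≤ 0.215.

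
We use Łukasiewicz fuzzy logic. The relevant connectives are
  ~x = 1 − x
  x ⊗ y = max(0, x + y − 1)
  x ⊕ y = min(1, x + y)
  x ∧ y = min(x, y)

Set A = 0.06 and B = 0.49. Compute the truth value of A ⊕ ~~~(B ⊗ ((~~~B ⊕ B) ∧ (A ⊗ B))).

1.00

~B = 1 − 0.49 = 0.51
~~B = 1 − 0.51 = 0.49
~~~B = 1 − 0.49 = 0.51
~~~B ⊕ B = min(1, 0.51 + 0.49) = min(1, 1.00) = 1.00
A ⊗ B = max(0, 0.06 + 0.49 − 1) = max(0, -0.45) = 0.00
(~~~B ⊕ B) ∧ (A ⊗ B) = min(1.00, 0.00) = 0.00
B ⊗ ((~~~B ⊕ B) ∧ (A ⊗ B)) = max(0, 0.49 + 0.00 − 1) = max(0, -0.51) = 0.00
~(B ⊗ ((~~~B ⊕ B) ∧ (A ⊗ B))) = 1 − 0.00 = 1.00
~~(B ⊗ ((~~~B ⊕ B) ∧ (A ⊗ B))) = 1 − 1.00 = 0.00
~~~(B ⊗ ((~~~B ⊕ B) ∧ (A ⊗ B))) = 1 − 0.00 = 1.00
A ⊕ ~~~(B ⊗ ((~~~B ⊕ B) ∧ (A ⊗ B))) = min(1, 0.06 + 1.00) = min(1, 1.06) = 1.00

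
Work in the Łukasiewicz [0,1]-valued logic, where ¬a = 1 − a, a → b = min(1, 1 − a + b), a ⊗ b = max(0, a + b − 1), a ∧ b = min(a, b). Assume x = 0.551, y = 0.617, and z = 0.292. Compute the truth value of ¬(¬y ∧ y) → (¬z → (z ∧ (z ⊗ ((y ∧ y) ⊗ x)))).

0.675

¬y = 1 − 0.617 = 0.383
¬y ∧ y = min(0.383, 0.617) = 0.383
¬(¬y ∧ y) = 1 − 0.383 = 0.617
¬z = 1 − 0.292 = 0.708
y ∧ y = min(0.617, 0.617) = 0.617
(y ∧ y) ⊗ x = max(0, 0.617 + 0.551 − 1) = max(0, 0.168) = 0.168
z ⊗ ((y ∧ y) ⊗ x) = max(0, 0.292 + 0.168 − 1) = max(0, -0.540) = 0.000
z ∧ (z ⊗ ((y ∧ y) ⊗ x)) = min(0.292, 0.000) = 0.000
¬z → (z ∧ (z ⊗ ((y ∧ y) ⊗ x))) = min(1, 1 − 0.708 + 0.000) = min(1, 0.292) = 0.292
¬(¬y ∧ y) → (¬z → (z ∧ (z ⊗ ((y ∧ y) ⊗ x)))) = min(1, 1 − 0.617 + 0.292) = min(1, 0.675) = 0.675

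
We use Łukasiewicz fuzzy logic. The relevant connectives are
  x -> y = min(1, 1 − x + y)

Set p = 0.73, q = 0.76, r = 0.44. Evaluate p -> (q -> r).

q -> r = min(1, 1 − 0.76 + 0.44) = min(1, 0.68) = 0.68
p -> (q -> r) = min(1, 1 − 0.73 + 0.68) = min(1, 0.95) = 0.95

0.95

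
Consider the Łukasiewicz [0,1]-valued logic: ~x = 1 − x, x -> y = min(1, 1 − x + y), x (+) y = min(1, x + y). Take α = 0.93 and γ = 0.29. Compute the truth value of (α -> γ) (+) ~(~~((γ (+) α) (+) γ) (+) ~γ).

0.36

α -> γ = min(1, 1 − 0.93 + 0.29) = min(1, 0.36) = 0.36
γ (+) α = min(1, 0.29 + 0.93) = min(1, 1.22) = 1.00
(γ (+) α) (+) γ = min(1, 1.00 + 0.29) = min(1, 1.29) = 1.00
~((γ (+) α) (+) γ) = 1 − 1.00 = 0.00
~~((γ (+) α) (+) γ) = 1 − 0.00 = 1.00
~γ = 1 − 0.29 = 0.71
~~((γ (+) α) (+) γ) (+) ~γ = min(1, 1.00 + 0.71) = min(1, 1.71) = 1.00
~(~~((γ (+) α) (+) γ) (+) ~γ) = 1 − 1.00 = 0.00
(α -> γ) (+) ~(~~((γ (+) α) (+) γ) (+) ~γ) = min(1, 0.36 + 0.00) = min(1, 0.36) = 0.36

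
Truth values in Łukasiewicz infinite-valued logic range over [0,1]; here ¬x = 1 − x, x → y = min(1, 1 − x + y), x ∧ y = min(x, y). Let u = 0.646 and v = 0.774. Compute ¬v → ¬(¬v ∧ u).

¬v = 1 − 0.774 = 0.226
¬v ∧ u = min(0.226, 0.646) = 0.226
¬(¬v ∧ u) = 1 − 0.226 = 0.774
¬v → ¬(¬v ∧ u) = min(1, 1 − 0.226 + 0.774) = min(1, 1.548) = 1.000

1.000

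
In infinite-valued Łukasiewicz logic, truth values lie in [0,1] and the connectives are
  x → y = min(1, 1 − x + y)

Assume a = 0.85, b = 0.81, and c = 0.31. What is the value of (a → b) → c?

a → b = min(1, 1 − 0.85 + 0.81) = min(1, 0.96) = 0.96
(a → b) → c = min(1, 1 − 0.96 + 0.31) = min(1, 0.35) = 0.35

0.35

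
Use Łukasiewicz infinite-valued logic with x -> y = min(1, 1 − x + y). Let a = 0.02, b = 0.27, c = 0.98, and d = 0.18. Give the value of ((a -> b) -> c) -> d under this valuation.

a -> b = min(1, 1 − 0.02 + 0.27) = min(1, 1.25) = 1.00
(a -> b) -> c = min(1, 1 − 1.00 + 0.98) = min(1, 0.98) = 0.98
((a -> b) -> c) -> d = min(1, 1 − 0.98 + 0.18) = min(1, 0.20) = 0.20

0.20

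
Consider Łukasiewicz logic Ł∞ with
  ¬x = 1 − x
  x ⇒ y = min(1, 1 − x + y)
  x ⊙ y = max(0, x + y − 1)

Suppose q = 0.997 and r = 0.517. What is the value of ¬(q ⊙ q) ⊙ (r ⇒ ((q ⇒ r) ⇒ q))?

q ⊙ q = max(0, 0.997 + 0.997 − 1) = max(0, 0.994) = 0.994
¬(q ⊙ q) = 1 − 0.994 = 0.006
q ⇒ r = min(1, 1 − 0.997 + 0.517) = min(1, 0.520) = 0.520
(q ⇒ r) ⇒ q = min(1, 1 − 0.520 + 0.997) = min(1, 1.477) = 1.000
r ⇒ ((q ⇒ r) ⇒ q) = min(1, 1 − 0.517 + 1.000) = min(1, 1.483) = 1.000
¬(q ⊙ q) ⊙ (r ⇒ ((q ⇒ r) ⇒ q)) = max(0, 0.006 + 1.000 − 1) = max(0, 0.006) = 0.006

0.006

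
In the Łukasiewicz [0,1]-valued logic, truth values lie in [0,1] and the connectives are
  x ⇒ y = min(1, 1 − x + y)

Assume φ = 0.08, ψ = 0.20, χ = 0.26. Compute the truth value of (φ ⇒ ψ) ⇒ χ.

0.26

φ ⇒ ψ = min(1, 1 − 0.08 + 0.20) = min(1, 1.12) = 1.00
(φ ⇒ ψ) ⇒ χ = min(1, 1 − 1.00 + 0.26) = min(1, 0.26) = 0.26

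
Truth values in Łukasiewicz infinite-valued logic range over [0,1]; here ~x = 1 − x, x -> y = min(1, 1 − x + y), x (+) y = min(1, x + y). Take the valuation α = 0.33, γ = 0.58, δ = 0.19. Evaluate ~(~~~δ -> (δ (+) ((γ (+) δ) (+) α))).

~δ = 1 − 0.19 = 0.81
~~δ = 1 − 0.81 = 0.19
~~~δ = 1 − 0.19 = 0.81
γ (+) δ = min(1, 0.58 + 0.19) = min(1, 0.77) = 0.77
(γ (+) δ) (+) α = min(1, 0.77 + 0.33) = min(1, 1.10) = 1.00
δ (+) ((γ (+) δ) (+) α) = min(1, 0.19 + 1.00) = min(1, 1.19) = 1.00
~~~δ -> (δ (+) ((γ (+) δ) (+) α)) = min(1, 1 − 0.81 + 1.00) = min(1, 1.19) = 1.00
~(~~~δ -> (δ (+) ((γ (+) δ) (+) α))) = 1 − 1.00 = 0.00

0.00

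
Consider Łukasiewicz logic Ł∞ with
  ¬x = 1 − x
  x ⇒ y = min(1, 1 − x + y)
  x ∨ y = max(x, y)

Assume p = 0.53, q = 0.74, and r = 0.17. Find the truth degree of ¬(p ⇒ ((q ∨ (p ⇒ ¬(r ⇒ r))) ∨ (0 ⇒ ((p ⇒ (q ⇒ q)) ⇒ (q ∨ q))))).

0.00

r ⇒ r = min(1, 1 − 0.17 + 0.17) = min(1, 1.00) = 1.00
¬(r ⇒ r) = 1 − 1.00 = 0.00
p ⇒ ¬(r ⇒ r) = min(1, 1 − 0.53 + 0.00) = min(1, 0.47) = 0.47
q ∨ (p ⇒ ¬(r ⇒ r)) = max(0.74, 0.47) = 0.74
q ⇒ q = min(1, 1 − 0.74 + 0.74) = min(1, 1.00) = 1.00
p ⇒ (q ⇒ q) = min(1, 1 − 0.53 + 1.00) = min(1, 1.47) = 1.00
q ∨ q = max(0.74, 0.74) = 0.74
(p ⇒ (q ⇒ q)) ⇒ (q ∨ q) = min(1, 1 − 1.00 + 0.74) = min(1, 0.74) = 0.74
0 ⇒ ((p ⇒ (q ⇒ q)) ⇒ (q ∨ q)) = min(1, 1 − 0.00 + 0.74) = min(1, 1.74) = 1.00
(q ∨ (p ⇒ ¬(r ⇒ r))) ∨ (0 ⇒ ((p ⇒ (q ⇒ q)) ⇒ (q ∨ q))) = max(0.74, 1.00) = 1.00
p ⇒ ((q ∨ (p ⇒ ¬(r ⇒ r))) ∨ (0 ⇒ ((p ⇒ (q ⇒ q)) ⇒ (q ∨ q)))) = min(1, 1 − 0.53 + 1.00) = min(1, 1.47) = 1.00
¬(p ⇒ ((q ∨ (p ⇒ ¬(r ⇒ r))) ∨ (0 ⇒ ((p ⇒ (q ⇒ q)) ⇒ (q ∨ q))))) = 1 − 1.00 = 0.00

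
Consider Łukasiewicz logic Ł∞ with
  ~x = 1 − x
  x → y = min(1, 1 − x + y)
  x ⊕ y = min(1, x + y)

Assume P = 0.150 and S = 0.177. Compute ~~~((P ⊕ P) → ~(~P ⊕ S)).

P ⊕ P = min(1, 0.150 + 0.150) = min(1, 0.300) = 0.300
~P = 1 − 0.150 = 0.850
~P ⊕ S = min(1, 0.850 + 0.177) = min(1, 1.027) = 1.000
~(~P ⊕ S) = 1 − 1.000 = 0.000
(P ⊕ P) → ~(~P ⊕ S) = min(1, 1 − 0.300 + 0.000) = min(1, 0.700) = 0.700
~((P ⊕ P) → ~(~P ⊕ S)) = 1 − 0.700 = 0.300
~~((P ⊕ P) → ~(~P ⊕ S)) = 1 − 0.300 = 0.700
~~~((P ⊕ P) → ~(~P ⊕ S)) = 1 − 0.700 = 0.300

0.300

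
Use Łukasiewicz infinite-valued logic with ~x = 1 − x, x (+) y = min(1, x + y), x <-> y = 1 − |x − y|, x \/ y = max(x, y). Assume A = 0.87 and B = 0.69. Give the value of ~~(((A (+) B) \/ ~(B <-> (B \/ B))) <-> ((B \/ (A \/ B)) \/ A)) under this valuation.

A (+) B = min(1, 0.87 + 0.69) = min(1, 1.56) = 1.00
B \/ B = max(0.69, 0.69) = 0.69
B <-> (B \/ B) = 1 − |0.69 − 0.69| = 1 − 0.00 = 1.00
~(B <-> (B \/ B)) = 1 − 1.00 = 0.00
(A (+) B) \/ ~(B <-> (B \/ B)) = max(1.00, 0.00) = 1.00
A \/ B = max(0.87, 0.69) = 0.87
B \/ (A \/ B) = max(0.69, 0.87) = 0.87
(B \/ (A \/ B)) \/ A = max(0.87, 0.87) = 0.87
((A (+) B) \/ ~(B <-> (B \/ B))) <-> ((B \/ (A \/ B)) \/ A) = 1 − |1.00 − 0.87| = 1 − 0.13 = 0.87
~(((A (+) B) \/ ~(B <-> (B \/ B))) <-> ((B \/ (A \/ B)) \/ A)) = 1 − 0.87 = 0.13
~~(((A (+) B) \/ ~(B <-> (B \/ B))) <-> ((B \/ (A \/ B)) \/ A)) = 1 − 0.13 = 0.87

0.87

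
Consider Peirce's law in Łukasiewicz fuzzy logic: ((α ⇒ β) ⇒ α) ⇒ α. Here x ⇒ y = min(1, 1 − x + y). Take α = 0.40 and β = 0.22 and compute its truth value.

0.82

α ⇒ β = min(1, 1 − 0.40 + 0.22) = min(1, 0.82) = 0.82
(α ⇒ β) ⇒ α = min(1, 1 − 0.82 + 0.40) = min(1, 0.58) = 0.58
((α ⇒ β) ⇒ α) ⇒ α = min(1, 1 − 0.58 + 0.40) = min(1, 0.82) = 0.82
(The value 0.82 < 1 shows this instance is not satisfied; not a Ł∞-tautology in general.)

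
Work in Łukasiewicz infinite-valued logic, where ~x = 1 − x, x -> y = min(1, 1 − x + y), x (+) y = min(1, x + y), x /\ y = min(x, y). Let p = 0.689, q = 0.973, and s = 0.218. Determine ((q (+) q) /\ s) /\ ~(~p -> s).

q (+) q = min(1, 0.973 + 0.973) = min(1, 1.946) = 1.000
(q (+) q) /\ s = min(1.000, 0.218) = 0.218
~p = 1 − 0.689 = 0.311
~p -> s = min(1, 1 − 0.311 + 0.218) = min(1, 0.907) = 0.907
~(~p -> s) = 1 − 0.907 = 0.093
((q (+) q) /\ s) /\ ~(~p -> s) = min(0.218, 0.093) = 0.093

0.093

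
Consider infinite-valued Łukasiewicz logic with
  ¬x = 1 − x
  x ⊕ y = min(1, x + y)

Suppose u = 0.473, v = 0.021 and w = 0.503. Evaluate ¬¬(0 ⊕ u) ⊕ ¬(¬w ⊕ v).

0.955

0 ⊕ u = min(1, 0.000 + 0.473) = min(1, 0.473) = 0.473
¬(0 ⊕ u) = 1 − 0.473 = 0.527
¬¬(0 ⊕ u) = 1 − 0.527 = 0.473
¬w = 1 − 0.503 = 0.497
¬w ⊕ v = min(1, 0.497 + 0.021) = min(1, 0.518) = 0.518
¬(¬w ⊕ v) = 1 − 0.518 = 0.482
¬¬(0 ⊕ u) ⊕ ¬(¬w ⊕ v) = min(1, 0.473 + 0.482) = min(1, 0.955) = 0.955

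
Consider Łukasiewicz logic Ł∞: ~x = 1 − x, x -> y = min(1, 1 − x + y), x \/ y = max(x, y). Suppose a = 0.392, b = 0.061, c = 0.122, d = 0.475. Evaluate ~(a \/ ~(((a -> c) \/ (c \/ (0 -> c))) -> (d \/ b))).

a -> c = min(1, 1 − 0.392 + 0.122) = min(1, 0.730) = 0.730
0 -> c = min(1, 1 − 0.000 + 0.122) = min(1, 1.122) = 1.000
c \/ (0 -> c) = max(0.122, 1.000) = 1.000
(a -> c) \/ (c \/ (0 -> c)) = max(0.730, 1.000) = 1.000
d \/ b = max(0.475, 0.061) = 0.475
((a -> c) \/ (c \/ (0 -> c))) -> (d \/ b) = min(1, 1 − 1.000 + 0.475) = min(1, 0.475) = 0.475
~(((a -> c) \/ (c \/ (0 -> c))) -> (d \/ b)) = 1 − 0.475 = 0.525
a \/ ~(((a -> c) \/ (c \/ (0 -> c))) -> (d \/ b)) = max(0.392, 0.525) = 0.525
~(a \/ ~(((a -> c) \/ (c \/ (0 -> c))) -> (d \/ b))) = 1 − 0.525 = 0.475

0.475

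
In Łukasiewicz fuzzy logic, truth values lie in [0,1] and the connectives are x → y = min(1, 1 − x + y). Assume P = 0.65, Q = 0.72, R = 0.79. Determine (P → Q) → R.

0.79

P → Q = min(1, 1 − 0.65 + 0.72) = min(1, 1.07) = 1.00
(P → Q) → R = min(1, 1 − 1.00 + 0.79) = min(1, 0.79) = 0.79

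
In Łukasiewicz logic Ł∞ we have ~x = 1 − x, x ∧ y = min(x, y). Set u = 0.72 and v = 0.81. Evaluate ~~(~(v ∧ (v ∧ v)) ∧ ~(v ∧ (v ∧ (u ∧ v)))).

v ∧ v = min(0.81, 0.81) = 0.81
v ∧ (v ∧ v) = min(0.81, 0.81) = 0.81
~(v ∧ (v ∧ v)) = 1 − 0.81 = 0.19
u ∧ v = min(0.72, 0.81) = 0.72
v ∧ (u ∧ v) = min(0.81, 0.72) = 0.72
v ∧ (v ∧ (u ∧ v)) = min(0.81, 0.72) = 0.72
~(v ∧ (v ∧ (u ∧ v))) = 1 − 0.72 = 0.28
~(v ∧ (v ∧ v)) ∧ ~(v ∧ (v ∧ (u ∧ v))) = min(0.19, 0.28) = 0.19
~(~(v ∧ (v ∧ v)) ∧ ~(v ∧ (v ∧ (u ∧ v)))) = 1 − 0.19 = 0.81
~~(~(v ∧ (v ∧ v)) ∧ ~(v ∧ (v ∧ (u ∧ v)))) = 1 − 0.81 = 0.19

0.19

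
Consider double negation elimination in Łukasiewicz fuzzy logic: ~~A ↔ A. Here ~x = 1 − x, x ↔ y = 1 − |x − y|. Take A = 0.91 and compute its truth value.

1.00

~A = 1 − 0.91 = 0.09
~~A = 1 − 0.09 = 0.91
~~A ↔ A = 1 − |0.91 − 0.91| = 1 − 0.00 = 1.00
(As expected: always 1 in Ł∞ since negation is involutive.)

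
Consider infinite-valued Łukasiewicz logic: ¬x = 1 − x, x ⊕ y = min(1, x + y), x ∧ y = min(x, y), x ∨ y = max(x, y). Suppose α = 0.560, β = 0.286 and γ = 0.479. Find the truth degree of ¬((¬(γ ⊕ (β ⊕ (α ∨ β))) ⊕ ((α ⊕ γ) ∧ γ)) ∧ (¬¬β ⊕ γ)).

0.521

α ∨ β = max(0.560, 0.286) = 0.560
β ⊕ (α ∨ β) = min(1, 0.286 + 0.560) = min(1, 0.846) = 0.846
γ ⊕ (β ⊕ (α ∨ β)) = min(1, 0.479 + 0.846) = min(1, 1.325) = 1.000
¬(γ ⊕ (β ⊕ (α ∨ β))) = 1 − 1.000 = 0.000
α ⊕ γ = min(1, 0.560 + 0.479) = min(1, 1.039) = 1.000
(α ⊕ γ) ∧ γ = min(1.000, 0.479) = 0.479
¬(γ ⊕ (β ⊕ (α ∨ β))) ⊕ ((α ⊕ γ) ∧ γ) = min(1, 0.000 + 0.479) = min(1, 0.479) = 0.479
¬β = 1 − 0.286 = 0.714
¬¬β = 1 − 0.714 = 0.286
¬¬β ⊕ γ = min(1, 0.286 + 0.479) = min(1, 0.765) = 0.765
(¬(γ ⊕ (β ⊕ (α ∨ β))) ⊕ ((α ⊕ γ) ∧ γ)) ∧ (¬¬β ⊕ γ) = min(0.479, 0.765) = 0.479
¬((¬(γ ⊕ (β ⊕ (α ∨ β))) ⊕ ((α ⊕ γ) ∧ γ)) ∧ (¬¬β ⊕ γ)) = 1 − 0.479 = 0.521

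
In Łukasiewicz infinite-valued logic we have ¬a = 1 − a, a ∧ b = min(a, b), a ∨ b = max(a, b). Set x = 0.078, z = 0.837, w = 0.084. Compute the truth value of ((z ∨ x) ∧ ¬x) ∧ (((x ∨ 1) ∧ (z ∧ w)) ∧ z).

z ∨ x = max(0.837, 0.078) = 0.837
¬x = 1 − 0.078 = 0.922
(z ∨ x) ∧ ¬x = min(0.837, 0.922) = 0.837
x ∨ 1 = max(0.078, 1.000) = 1.000
z ∧ w = min(0.837, 0.084) = 0.084
(x ∨ 1) ∧ (z ∧ w) = min(1.000, 0.084) = 0.084
((x ∨ 1) ∧ (z ∧ w)) ∧ z = min(0.084, 0.837) = 0.084
((z ∨ x) ∧ ¬x) ∧ (((x ∨ 1) ∧ (z ∧ w)) ∧ z) = min(0.837, 0.084) = 0.084

0.084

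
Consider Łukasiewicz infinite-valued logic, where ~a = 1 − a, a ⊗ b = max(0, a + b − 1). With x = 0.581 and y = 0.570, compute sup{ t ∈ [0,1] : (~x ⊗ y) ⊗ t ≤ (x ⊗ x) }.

1.000

~x = 1 − 0.581 = 0.419
~x ⊗ y = max(0, 0.419 + 0.570 − 1) = max(0, -0.011) = 0.000
So the left factor is ~x ⊗ y = 0.000.
x ⊗ x = max(0, 0.581 + 0.581 − 1) = max(0, 0.162) = 0.162
So the right-hand bound is x ⊗ x = 0.162.
The residuum of the Łukasiewicz t-norm gives the supremum: min(1, 1 − 0.000 + 0.162).
1 − 0.000 + 0.162 = 1.162, so t = min(1, 1.162) = 1.000.
Check: 0.000 ⊗ 1.000 = max(0, 0.000) = 0.000 ≤ 0.162.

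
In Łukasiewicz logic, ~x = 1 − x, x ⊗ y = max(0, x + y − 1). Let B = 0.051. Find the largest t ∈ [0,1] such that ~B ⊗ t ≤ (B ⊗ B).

~B = 1 − 0.051 = 0.949
So the left factor is ~B = 0.949.
B ⊗ B = max(0, 0.051 + 0.051 − 1) = max(0, -0.898) = 0.000
So the right-hand bound is B ⊗ B = 0.000.
The residuum of the Łukasiewicz t-norm gives the supremum: min(1, 1 − 0.949 + 0.000).
1 − 0.949 + 0.000 = 0.051, so t = min(1, 0.051) = 0.051.
Check: 0.949 ⊗ 0.051 = max(0, 0.000) = 0.000 ≤ 0.000.

0.051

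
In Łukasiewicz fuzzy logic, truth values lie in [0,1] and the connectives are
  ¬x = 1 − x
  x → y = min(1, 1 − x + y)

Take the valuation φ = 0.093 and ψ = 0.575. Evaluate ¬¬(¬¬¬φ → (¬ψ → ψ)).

¬φ = 1 − 0.093 = 0.907
¬¬φ = 1 − 0.907 = 0.093
¬¬¬φ = 1 − 0.093 = 0.907
¬ψ = 1 − 0.575 = 0.425
¬ψ → ψ = min(1, 1 − 0.425 + 0.575) = min(1, 1.150) = 1.000
¬¬¬φ → (¬ψ → ψ) = min(1, 1 − 0.907 + 1.000) = min(1, 1.093) = 1.000
¬(¬¬¬φ → (¬ψ → ψ)) = 1 − 1.000 = 0.000
¬¬(¬¬¬φ → (¬ψ → ψ)) = 1 − 0.000 = 1.000

1.000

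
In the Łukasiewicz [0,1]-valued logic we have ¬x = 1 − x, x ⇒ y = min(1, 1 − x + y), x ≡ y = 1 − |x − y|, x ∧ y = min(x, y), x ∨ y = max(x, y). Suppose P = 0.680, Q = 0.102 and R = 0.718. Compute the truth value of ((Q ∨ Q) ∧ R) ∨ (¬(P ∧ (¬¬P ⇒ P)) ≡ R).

Q ∨ Q = max(0.102, 0.102) = 0.102
(Q ∨ Q) ∧ R = min(0.102, 0.718) = 0.102
¬P = 1 − 0.680 = 0.320
¬¬P = 1 − 0.320 = 0.680
¬¬P ⇒ P = min(1, 1 − 0.680 + 0.680) = min(1, 1.000) = 1.000
P ∧ (¬¬P ⇒ P) = min(0.680, 1.000) = 0.680
¬(P ∧ (¬¬P ⇒ P)) = 1 − 0.680 = 0.320
¬(P ∧ (¬¬P ⇒ P)) ≡ R = 1 − |0.320 − 0.718| = 1 − 0.398 = 0.602
((Q ∨ Q) ∧ R) ∨ (¬(P ∧ (¬¬P ⇒ P)) ≡ R) = max(0.102, 0.602) = 0.602

0.602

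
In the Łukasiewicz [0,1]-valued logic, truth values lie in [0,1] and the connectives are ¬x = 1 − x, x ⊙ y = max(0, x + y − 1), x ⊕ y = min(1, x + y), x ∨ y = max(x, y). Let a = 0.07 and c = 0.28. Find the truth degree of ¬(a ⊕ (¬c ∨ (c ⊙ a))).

¬c = 1 − 0.28 = 0.72
c ⊙ a = max(0, 0.28 + 0.07 − 1) = max(0, -0.65) = 0.00
¬c ∨ (c ⊙ a) = max(0.72, 0.00) = 0.72
a ⊕ (¬c ∨ (c ⊙ a)) = min(1, 0.07 + 0.72) = min(1, 0.79) = 0.79
¬(a ⊕ (¬c ∨ (c ⊙ a))) = 1 − 0.79 = 0.21

0.21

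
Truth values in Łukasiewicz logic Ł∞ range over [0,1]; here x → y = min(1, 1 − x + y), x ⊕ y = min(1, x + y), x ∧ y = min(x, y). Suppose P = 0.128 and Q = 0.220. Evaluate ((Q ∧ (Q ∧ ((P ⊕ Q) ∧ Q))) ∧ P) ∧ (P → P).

0.128

P ⊕ Q = min(1, 0.128 + 0.220) = min(1, 0.348) = 0.348
(P ⊕ Q) ∧ Q = min(0.348, 0.220) = 0.220
Q ∧ ((P ⊕ Q) ∧ Q) = min(0.220, 0.220) = 0.220
Q ∧ (Q ∧ ((P ⊕ Q) ∧ Q)) = min(0.220, 0.220) = 0.220
(Q ∧ (Q ∧ ((P ⊕ Q) ∧ Q))) ∧ P = min(0.220, 0.128) = 0.128
P → P = min(1, 1 − 0.128 + 0.128) = min(1, 1.000) = 1.000
((Q ∧ (Q ∧ ((P ⊕ Q) ∧ Q))) ∧ P) ∧ (P → P) = min(0.128, 1.000) = 0.128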